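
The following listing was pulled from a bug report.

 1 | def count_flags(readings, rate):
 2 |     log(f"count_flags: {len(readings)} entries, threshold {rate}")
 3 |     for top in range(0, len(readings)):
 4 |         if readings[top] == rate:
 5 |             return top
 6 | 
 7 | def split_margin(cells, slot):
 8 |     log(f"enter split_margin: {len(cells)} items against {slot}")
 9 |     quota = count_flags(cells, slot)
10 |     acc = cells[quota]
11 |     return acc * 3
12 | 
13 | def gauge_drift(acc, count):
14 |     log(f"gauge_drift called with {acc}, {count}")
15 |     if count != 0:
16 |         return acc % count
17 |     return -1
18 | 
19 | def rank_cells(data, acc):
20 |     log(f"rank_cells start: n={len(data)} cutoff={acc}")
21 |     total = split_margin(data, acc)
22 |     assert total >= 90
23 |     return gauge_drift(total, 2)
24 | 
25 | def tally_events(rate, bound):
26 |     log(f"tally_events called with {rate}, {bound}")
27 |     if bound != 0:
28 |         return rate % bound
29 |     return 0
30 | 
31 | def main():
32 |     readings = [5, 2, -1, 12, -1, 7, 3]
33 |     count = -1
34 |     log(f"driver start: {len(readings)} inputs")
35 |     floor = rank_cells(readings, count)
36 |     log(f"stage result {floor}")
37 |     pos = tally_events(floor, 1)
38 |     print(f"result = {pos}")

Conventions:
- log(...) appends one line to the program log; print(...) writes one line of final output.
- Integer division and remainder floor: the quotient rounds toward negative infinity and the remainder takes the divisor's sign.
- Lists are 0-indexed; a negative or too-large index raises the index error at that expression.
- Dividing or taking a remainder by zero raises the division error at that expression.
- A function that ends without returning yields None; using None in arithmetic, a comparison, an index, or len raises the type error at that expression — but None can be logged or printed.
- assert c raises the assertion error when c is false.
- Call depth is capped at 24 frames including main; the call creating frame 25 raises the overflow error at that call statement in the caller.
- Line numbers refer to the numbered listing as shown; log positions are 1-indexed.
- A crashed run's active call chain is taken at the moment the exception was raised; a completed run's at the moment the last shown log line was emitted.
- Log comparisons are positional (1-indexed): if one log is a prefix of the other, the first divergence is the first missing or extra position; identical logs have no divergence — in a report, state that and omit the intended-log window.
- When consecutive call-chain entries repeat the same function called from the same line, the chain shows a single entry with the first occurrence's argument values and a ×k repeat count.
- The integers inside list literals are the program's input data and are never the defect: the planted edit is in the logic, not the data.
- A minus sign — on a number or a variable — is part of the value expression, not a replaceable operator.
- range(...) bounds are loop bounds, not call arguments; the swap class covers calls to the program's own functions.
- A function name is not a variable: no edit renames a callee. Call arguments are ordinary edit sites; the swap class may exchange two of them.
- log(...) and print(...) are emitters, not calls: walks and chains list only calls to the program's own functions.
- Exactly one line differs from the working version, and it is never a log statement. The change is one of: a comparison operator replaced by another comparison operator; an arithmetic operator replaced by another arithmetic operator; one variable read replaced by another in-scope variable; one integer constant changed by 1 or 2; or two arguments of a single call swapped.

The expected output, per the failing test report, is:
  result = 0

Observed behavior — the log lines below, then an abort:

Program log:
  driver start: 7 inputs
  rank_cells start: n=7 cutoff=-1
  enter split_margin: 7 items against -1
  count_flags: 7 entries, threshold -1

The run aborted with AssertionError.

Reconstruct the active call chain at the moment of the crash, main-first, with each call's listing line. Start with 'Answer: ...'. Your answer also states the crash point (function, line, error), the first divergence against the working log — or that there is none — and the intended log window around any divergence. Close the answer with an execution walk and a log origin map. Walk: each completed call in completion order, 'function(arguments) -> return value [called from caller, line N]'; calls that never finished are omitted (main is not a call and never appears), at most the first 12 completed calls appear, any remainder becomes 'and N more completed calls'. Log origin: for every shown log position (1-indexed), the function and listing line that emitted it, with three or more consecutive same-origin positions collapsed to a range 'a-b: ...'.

Answer: main -> rank_cells (called at line 35).
Key observation: The log ends early — 4 lines, where the working version next logs 'gauge_drift called with -3, 2'.
Crash: rank_cells, line 22, AssertionError.
First divergence: position 5 — the faulty run's log ends after 4 lines; the working version continues with 'gauge_drift called with -3, 2'.
Intended log window:
  3: enter split_margin: 7 items against -1
  4: count_flags: 7 entries, threshold -1
  5: gauge_drift called with -3, 2
  6: stage result 1
Execution walk:
  count_flags([5, 2, -1, 12, -1, 7, 3], -1) -> 2  [called from split_margin, line 9]
  split_margin([5, 2, -1, 12, -1, 7, 3], -1) -> -3  [called from rank_cells, line 21]
Log line origins:
  1: emitted by main (line 34)
  2: emitted by rank_cells (line 20)
  3: emitted by split_margin (line 8)
  4: emitted by count_flags (line 2)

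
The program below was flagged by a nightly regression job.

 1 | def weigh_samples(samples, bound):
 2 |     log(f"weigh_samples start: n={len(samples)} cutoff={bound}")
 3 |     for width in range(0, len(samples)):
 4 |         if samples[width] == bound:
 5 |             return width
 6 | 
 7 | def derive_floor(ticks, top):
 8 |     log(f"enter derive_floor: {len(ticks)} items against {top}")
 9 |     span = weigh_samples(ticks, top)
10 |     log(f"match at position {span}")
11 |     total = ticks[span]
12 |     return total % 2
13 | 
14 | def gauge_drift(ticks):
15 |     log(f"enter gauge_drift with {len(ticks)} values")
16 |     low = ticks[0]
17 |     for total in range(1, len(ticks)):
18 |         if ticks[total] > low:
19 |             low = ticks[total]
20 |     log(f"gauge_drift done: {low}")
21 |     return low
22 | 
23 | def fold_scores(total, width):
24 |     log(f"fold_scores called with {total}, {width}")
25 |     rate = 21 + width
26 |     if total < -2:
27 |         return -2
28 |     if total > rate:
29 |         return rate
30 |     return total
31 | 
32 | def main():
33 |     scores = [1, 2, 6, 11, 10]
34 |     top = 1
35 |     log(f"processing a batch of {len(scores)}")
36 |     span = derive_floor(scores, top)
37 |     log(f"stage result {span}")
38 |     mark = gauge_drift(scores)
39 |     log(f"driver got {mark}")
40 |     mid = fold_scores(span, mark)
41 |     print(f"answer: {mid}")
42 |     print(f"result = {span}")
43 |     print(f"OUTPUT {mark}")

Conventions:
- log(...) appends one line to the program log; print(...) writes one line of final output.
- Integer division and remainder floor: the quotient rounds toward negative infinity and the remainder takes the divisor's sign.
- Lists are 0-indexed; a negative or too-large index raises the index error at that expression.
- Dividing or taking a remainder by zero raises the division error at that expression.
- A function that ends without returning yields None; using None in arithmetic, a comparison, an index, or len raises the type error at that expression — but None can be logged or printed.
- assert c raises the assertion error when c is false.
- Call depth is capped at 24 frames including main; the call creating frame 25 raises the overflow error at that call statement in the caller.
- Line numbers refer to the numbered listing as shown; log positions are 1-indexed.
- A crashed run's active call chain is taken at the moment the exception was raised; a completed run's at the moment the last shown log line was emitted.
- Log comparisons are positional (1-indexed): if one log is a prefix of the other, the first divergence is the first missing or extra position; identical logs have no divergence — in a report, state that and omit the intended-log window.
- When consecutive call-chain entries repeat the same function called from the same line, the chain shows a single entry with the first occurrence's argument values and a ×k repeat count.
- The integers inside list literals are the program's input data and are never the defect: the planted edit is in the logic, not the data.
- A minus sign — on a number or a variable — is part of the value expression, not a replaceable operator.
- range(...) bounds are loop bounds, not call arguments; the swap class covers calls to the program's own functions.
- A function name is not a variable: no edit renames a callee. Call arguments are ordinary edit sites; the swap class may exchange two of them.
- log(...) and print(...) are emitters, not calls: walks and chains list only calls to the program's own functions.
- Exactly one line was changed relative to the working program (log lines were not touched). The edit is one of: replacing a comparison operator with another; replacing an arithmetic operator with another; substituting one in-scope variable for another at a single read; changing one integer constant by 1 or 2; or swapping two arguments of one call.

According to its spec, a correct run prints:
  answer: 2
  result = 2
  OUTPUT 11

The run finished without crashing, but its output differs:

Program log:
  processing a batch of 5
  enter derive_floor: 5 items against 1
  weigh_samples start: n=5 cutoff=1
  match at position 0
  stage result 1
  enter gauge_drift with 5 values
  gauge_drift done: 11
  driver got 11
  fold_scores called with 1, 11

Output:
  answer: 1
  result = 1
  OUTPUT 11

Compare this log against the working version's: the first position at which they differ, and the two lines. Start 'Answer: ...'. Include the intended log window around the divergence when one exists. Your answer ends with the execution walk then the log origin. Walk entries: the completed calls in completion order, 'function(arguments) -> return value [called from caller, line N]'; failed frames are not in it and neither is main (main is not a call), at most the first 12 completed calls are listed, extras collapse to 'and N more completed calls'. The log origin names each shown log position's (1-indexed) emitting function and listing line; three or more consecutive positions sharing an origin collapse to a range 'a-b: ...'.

Answer: at position 5 the run shows 'stage result 1' where the working version logs 'stage result 2'.
Intended log window:
  3: weigh_samples start: n=5 cutoff=1
  4: match at position 0
  5: stage result 2
  6: enter gauge_drift with 5 values
Execution walk:
  weigh_samples([1, 2, 6, 11, 10], 1) -> 0  [called from derive_floor, line 9]
  derive_floor([1, 2, 6, 11, 10], 1) -> 1  [called from main, line 36]
  gauge_drift([1, 2, 6, 11, 10]) -> 11  [called from main, line 38]
  fold_scores(1, 11) -> 1  [called from main, line 40]
Log origins:
  1 — main, line 35
  2 — derive_floor, line 8
  3 — weigh_samples, line 2
  4 — derive_floor, line 10
  5 — main, line 37
  6 — gauge_drift, line 15
  7 — gauge_drift, line 20
  8 — main, line 39
  9 — fold_scores, line 24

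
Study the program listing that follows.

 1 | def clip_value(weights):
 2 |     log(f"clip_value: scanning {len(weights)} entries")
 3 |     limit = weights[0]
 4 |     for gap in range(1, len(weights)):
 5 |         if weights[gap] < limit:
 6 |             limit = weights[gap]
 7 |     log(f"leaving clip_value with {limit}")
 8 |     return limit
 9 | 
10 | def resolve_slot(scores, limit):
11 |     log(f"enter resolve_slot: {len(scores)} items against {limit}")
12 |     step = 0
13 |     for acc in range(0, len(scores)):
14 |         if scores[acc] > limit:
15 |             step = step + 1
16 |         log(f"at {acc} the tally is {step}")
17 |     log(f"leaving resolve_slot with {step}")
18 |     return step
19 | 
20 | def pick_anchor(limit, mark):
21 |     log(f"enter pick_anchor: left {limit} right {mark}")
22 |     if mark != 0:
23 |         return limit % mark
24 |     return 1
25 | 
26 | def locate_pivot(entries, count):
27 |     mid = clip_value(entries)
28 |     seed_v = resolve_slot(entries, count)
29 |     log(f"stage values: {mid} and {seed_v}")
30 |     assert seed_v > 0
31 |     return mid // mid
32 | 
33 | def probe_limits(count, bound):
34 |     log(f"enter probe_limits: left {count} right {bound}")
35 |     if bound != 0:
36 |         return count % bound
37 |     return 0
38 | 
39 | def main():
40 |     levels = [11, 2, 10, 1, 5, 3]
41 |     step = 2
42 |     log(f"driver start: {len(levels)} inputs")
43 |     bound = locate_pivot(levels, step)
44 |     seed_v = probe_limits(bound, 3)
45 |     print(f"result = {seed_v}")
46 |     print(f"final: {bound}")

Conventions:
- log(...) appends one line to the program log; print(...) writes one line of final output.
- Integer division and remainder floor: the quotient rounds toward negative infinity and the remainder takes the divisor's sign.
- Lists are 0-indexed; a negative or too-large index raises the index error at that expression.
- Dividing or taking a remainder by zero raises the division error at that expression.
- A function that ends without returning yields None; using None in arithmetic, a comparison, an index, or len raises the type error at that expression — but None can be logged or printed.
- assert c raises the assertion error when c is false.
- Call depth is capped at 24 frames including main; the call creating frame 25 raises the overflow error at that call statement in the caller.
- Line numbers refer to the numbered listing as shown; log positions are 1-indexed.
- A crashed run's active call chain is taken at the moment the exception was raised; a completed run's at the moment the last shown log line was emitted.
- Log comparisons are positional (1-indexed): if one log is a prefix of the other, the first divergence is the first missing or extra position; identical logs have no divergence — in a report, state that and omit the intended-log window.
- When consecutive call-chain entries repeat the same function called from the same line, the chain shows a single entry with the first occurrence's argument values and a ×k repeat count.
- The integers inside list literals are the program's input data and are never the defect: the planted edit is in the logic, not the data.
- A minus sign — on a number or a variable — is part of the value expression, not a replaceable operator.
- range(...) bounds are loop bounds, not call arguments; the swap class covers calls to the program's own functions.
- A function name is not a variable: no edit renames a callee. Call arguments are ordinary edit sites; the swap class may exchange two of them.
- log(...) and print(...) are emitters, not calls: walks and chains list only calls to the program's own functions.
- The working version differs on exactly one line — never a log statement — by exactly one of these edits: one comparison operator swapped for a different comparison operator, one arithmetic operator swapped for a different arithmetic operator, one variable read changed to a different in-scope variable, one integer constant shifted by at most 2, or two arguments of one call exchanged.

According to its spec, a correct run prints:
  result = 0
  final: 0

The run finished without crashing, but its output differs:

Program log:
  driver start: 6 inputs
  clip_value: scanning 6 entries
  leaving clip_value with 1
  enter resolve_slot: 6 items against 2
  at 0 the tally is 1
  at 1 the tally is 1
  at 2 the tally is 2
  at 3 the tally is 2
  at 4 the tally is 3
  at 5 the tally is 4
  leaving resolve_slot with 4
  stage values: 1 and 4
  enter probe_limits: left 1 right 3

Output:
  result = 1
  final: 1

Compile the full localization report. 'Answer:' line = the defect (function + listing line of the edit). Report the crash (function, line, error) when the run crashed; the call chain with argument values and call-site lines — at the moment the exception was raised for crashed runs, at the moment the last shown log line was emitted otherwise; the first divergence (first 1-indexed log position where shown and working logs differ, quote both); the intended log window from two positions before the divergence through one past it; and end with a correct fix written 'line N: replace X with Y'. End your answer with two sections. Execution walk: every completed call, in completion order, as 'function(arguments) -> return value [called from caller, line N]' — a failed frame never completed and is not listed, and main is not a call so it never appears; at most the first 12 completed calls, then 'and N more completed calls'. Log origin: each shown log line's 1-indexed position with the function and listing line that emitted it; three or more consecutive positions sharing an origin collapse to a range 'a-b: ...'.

Answer: the defect is in locate_pivot at line 31.
Key fact: Everything matches until log position 13, which reads 'enter probe_limits: left 1 right 3' in place of 'enter probe_limits: left 0 right 3'.
Call chain: main -> probe_limits(1, 3) (called at line 44).
First divergence: at position 13 the run shows 'enter probe_limits: left 1 right 3' where the working version logs 'enter probe_limits: left 0 right 3'.
Intended log window:
  11: leaving resolve_slot with 4
  12: stage values: 1 and 4
  13: enter probe_limits: left 0 right 3
Execution walk:
  clip_value([11, 2, 10, 1, 5, 3]) -> 1  [called from locate_pivot, line 27]
  resolve_slot([11, 2, 10, 1, 5, 3], 2) -> 4  [called from locate_pivot, line 28]
  locate_pivot([11, 2, 10, 1, 5, 3], 2) -> 1  [called from main, line 43]
  probe_limits(1, 3) -> 1  [called from main, line 44]
Log origins:
  1: from main, line 42
  2: from clip_value, line 2
  3: from clip_value, line 7
  4: from resolve_slot, line 11
  5-10: from resolve_slot, line 16
  11: from resolve_slot, line 17
  12: from locate_pivot, line 29
  13: from probe_limits, line 34
A correct fix: line 31: replace `mid // mid` with `mid // seed_v`.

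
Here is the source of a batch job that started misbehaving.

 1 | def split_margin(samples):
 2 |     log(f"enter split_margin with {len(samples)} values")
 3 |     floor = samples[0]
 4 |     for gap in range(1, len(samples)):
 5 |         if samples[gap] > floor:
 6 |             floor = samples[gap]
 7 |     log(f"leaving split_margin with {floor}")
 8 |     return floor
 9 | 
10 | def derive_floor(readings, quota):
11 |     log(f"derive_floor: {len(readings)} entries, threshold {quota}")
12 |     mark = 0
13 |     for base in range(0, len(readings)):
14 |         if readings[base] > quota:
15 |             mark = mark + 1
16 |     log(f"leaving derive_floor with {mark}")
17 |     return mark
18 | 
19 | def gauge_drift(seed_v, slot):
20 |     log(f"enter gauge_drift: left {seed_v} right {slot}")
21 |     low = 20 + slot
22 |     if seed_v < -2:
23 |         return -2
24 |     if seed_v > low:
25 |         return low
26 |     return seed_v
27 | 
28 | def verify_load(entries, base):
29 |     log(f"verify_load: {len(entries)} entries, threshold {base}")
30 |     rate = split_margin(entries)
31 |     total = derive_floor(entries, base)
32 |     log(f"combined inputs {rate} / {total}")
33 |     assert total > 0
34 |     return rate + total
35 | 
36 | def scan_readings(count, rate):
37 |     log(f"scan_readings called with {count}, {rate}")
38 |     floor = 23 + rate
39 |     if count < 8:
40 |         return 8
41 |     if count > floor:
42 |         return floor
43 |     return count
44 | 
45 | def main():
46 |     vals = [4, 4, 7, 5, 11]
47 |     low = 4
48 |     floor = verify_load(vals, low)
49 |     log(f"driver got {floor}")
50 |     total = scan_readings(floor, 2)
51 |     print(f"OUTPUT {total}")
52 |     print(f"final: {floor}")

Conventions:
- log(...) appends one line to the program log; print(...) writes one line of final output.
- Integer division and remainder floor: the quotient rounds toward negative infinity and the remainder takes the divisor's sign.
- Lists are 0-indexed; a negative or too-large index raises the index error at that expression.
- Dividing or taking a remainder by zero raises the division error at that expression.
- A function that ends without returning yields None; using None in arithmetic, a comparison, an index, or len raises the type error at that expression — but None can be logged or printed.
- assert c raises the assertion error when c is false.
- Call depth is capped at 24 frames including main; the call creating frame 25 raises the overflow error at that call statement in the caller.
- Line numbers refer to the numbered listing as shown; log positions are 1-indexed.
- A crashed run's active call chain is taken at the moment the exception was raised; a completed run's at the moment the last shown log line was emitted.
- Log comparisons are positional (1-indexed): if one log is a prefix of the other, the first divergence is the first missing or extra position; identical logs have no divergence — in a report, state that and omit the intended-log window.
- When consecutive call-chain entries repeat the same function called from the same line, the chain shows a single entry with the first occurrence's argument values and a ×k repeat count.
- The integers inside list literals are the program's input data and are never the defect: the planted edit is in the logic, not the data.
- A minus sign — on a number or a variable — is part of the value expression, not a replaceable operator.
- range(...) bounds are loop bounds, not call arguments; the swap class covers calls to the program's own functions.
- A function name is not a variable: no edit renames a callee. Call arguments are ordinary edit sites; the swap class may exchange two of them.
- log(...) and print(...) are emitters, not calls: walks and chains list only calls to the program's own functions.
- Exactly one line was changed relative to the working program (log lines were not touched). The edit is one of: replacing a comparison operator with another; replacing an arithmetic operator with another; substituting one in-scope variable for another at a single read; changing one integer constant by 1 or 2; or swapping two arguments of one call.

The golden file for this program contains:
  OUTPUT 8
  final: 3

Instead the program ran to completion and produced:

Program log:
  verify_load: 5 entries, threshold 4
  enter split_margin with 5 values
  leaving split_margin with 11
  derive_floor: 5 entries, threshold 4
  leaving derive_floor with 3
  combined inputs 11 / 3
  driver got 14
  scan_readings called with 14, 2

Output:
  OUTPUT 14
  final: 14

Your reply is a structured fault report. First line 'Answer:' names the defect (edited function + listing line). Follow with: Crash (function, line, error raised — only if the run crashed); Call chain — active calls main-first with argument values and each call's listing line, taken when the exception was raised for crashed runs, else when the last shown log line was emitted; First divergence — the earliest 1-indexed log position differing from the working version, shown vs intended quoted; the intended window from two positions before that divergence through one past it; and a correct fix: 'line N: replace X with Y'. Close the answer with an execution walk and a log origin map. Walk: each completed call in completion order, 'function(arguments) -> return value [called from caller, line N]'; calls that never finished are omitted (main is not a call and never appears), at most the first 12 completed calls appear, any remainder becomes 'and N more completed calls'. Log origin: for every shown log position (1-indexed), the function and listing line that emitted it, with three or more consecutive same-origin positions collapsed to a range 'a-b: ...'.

Answer: the defect is in verify_load at line 34.
Key observation: Everything matches until log position 7, which reads 'driver got 14' in place of 'driver got 3'.
Call chain: main -> scan_readings(14, 2) (called at line 50).
First divergence: position 7 — shown 'driver got 14', intended 'driver got 3'.
Intended log window:
  5: leaving derive_floor with 3
  6: combined inputs 11 / 3
  7: driver got 3
  8: scan_readings called with 3, 2
Execution walk:
  split_margin([4, 4, 7, 5, 11]) -> 11  [called from verify_load, line 30]
  derive_floor([4, 4, 7, 5, 11], 4) -> 3  [called from verify_load, line 31]
  verify_load([4, 4, 7, 5, 11], 4) -> 14  [called from main, line 48]
  scan_readings(14, 2) -> 14  [called from main, line 50]
Log origins:
  1: logged in verify_load at line 29
  2: logged in split_margin at line 2
  3: logged in split_margin at line 7
  4: logged in derive_floor at line 11
  5: logged in derive_floor at line 16
  6: logged in verify_load at line 32
  7: logged in main at line 49
  8: logged in scan_readings at line 37
A correct fix: line 34: replace `+` with `//`.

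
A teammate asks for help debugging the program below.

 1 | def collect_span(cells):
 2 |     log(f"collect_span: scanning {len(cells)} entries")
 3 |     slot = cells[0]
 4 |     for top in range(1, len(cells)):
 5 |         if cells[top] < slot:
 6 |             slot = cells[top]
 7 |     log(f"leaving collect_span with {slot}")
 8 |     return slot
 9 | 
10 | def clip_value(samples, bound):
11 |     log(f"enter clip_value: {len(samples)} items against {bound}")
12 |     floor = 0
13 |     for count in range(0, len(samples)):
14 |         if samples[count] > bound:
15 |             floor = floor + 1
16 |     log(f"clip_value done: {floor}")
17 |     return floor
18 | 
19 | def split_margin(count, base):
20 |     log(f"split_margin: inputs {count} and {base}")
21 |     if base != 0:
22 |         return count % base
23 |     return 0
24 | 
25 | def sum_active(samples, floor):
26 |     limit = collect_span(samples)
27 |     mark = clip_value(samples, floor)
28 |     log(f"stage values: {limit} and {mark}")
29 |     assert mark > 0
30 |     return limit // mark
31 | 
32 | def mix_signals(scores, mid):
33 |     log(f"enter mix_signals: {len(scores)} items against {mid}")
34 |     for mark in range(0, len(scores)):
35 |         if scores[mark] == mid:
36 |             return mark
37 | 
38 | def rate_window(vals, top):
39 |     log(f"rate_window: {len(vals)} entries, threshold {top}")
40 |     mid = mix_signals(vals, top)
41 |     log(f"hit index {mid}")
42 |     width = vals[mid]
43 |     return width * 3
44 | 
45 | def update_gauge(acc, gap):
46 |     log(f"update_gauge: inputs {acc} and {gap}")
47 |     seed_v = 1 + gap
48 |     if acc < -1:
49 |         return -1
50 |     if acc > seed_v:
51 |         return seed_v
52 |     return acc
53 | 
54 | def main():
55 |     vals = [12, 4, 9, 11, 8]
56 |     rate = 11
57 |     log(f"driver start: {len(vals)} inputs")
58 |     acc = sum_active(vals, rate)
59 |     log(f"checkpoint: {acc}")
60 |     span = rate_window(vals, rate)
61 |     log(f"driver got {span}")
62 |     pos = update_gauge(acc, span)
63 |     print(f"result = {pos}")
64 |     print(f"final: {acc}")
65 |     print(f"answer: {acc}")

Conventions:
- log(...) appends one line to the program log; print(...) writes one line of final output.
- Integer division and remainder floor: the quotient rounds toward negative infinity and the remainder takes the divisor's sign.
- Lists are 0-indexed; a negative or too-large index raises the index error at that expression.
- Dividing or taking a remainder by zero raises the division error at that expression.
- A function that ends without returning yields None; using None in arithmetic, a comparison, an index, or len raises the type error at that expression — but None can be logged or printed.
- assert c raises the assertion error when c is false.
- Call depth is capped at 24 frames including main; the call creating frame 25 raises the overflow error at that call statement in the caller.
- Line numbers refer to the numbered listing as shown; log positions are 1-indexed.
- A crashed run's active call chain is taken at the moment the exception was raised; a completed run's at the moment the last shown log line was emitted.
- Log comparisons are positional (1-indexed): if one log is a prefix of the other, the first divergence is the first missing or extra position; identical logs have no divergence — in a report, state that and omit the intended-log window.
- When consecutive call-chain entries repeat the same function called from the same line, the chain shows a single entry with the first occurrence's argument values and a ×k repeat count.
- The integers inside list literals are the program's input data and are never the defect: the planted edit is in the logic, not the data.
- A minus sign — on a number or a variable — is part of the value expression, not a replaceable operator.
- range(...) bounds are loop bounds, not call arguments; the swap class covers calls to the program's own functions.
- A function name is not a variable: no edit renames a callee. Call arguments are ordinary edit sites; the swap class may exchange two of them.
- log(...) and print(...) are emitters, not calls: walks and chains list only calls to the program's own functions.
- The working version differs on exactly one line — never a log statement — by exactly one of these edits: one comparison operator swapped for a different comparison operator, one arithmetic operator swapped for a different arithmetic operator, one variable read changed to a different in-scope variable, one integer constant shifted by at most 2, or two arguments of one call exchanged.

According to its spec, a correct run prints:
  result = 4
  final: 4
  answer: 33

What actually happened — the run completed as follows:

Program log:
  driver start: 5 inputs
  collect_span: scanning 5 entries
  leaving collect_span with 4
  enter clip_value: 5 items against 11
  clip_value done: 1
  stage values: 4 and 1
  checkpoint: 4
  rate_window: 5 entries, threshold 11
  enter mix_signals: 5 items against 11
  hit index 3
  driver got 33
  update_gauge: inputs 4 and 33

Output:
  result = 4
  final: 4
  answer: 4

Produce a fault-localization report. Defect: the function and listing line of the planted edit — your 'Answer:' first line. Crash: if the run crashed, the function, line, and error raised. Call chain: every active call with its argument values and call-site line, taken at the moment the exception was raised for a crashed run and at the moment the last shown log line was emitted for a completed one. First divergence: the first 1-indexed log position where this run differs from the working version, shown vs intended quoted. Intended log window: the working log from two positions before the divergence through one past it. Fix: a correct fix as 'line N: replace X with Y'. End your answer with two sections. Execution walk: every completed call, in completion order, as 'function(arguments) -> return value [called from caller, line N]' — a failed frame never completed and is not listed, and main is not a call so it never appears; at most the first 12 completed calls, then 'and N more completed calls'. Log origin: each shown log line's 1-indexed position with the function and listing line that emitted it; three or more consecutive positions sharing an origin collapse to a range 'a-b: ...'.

Answer: the defect is in main at line 65.
Key observation: The logs agree in full; only the final output differs.
Call chain: main -> update_gauge(4, 33) (called at line 62).
First divergence: none; the two logs match at every position.
Execution walk:
  collect_span([12, 4, 9, 11, 8]) -> 4  [called from sum_active, line 26]
  clip_value([12, 4, 9, 11, 8], 11) -> 1  [called from sum_active, line 27]
  sum_active([12, 4, 9, 11, 8], 11) -> 4  [called from main, line 58]
  mix_signals([12, 4, 9, 11, 8], 11) -> 3  [called from rate_window, line 40]
  rate_window([12, 4, 9, 11, 8], 11) -> 33  [called from main, line 60]
  update_gauge(4, 33) -> 4  [called from main, line 62]
Log origins:
  1 — main, line 57
  2 — collect_span, line 2
  3 — collect_span, line 7
  4 — clip_value, line 11
  5 — clip_value, line 16
  6 — sum_active, line 28
  7 — main, line 59
  8 — rate_window, line 39
  9 — mix_signals, line 33
  10 — rate_window, line 41
  11 — main, line 61
  12 — update_gauge, line 46
A correct fix: line 65: replace `acc` with `span`.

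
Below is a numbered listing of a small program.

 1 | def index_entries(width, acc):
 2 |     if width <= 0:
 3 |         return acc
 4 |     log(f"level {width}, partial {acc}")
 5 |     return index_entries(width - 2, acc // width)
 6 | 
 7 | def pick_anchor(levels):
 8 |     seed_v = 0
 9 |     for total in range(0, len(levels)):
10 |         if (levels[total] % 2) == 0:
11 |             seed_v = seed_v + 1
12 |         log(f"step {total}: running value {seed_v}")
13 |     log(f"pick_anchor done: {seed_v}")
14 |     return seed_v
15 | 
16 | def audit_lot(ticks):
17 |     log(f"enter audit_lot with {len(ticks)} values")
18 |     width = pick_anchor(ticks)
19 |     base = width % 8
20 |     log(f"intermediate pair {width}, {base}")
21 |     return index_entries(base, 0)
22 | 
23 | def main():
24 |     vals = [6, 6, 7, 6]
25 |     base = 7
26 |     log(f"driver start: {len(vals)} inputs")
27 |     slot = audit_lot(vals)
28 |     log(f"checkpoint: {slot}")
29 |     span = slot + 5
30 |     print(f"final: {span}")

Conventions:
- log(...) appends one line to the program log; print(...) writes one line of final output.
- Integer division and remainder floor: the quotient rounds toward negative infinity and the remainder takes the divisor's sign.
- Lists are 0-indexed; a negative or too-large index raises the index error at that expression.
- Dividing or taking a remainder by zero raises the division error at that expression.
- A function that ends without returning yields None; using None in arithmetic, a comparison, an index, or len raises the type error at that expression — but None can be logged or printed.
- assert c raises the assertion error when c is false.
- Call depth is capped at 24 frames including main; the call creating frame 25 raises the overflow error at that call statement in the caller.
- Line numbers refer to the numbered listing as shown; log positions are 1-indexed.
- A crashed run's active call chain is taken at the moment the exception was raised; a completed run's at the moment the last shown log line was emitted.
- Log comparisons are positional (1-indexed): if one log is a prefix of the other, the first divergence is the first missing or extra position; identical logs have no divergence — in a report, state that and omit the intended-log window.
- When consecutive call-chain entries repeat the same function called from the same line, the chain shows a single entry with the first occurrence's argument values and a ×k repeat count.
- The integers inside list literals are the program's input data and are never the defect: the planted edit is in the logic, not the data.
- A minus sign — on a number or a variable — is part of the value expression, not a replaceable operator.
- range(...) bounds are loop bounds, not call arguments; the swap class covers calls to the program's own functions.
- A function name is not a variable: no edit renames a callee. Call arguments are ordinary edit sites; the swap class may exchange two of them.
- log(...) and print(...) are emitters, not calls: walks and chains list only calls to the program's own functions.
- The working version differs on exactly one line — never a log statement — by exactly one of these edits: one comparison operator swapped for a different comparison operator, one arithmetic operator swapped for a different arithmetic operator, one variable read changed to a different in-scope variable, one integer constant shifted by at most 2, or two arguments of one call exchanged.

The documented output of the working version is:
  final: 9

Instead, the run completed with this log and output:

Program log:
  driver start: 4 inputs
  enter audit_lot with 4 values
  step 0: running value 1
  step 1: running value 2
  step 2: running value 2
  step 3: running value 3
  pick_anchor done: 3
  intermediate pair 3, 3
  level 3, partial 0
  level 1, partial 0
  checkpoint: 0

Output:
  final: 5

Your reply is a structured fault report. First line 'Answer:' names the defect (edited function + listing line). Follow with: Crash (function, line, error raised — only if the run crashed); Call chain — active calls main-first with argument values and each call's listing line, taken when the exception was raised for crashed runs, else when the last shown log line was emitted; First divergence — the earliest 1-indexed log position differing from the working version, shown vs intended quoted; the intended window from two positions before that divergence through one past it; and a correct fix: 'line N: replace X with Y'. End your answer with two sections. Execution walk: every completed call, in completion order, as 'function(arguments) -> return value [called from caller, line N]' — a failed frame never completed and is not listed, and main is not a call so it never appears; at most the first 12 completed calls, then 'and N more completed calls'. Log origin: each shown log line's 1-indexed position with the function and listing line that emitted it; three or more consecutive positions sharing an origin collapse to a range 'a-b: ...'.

Answer: the defect is in index_entries at line 5.
Key fact: Everything matches until log position 10, which reads 'level 1, partial 0' in place of 'level 1, partial 3'.
Call chain: main.
First divergence: position 10; shown 'level 1, partial 0' vs intended 'level 1, partial 3'.
Intended log window:
  8: intermediate pair 3, 3
  9: level 3, partial 0
  10: level 1, partial 3
  11: checkpoint: 4
Execution walk:
  pick_anchor([6, 6, 7, 6]) -> 3  [called from audit_lot, line 18]
  index_entries(-1, 0) -> 0  [called from index_entries, line 5]
  index_entries(1, 0) -> 0  [called from index_entries, line 5]
  index_entries(3, 0) -> 0  [called from audit_lot, line 21]
  audit_lot([6, 6, 7, 6]) -> 0  [called from main, line 27]
Log origins:
  1: logged in main at line 26
  2: logged in audit_lot at line 17
  3-6: logged in pick_anchor at line 12
  7: logged in pick_anchor at line 13
  8: logged in audit_lot at line 20
  9: logged in index_entries at line 4
  10: logged in index_entries at line 4
  11: logged in main at line 28
A correct fix: line 5: replace `//` with `+`.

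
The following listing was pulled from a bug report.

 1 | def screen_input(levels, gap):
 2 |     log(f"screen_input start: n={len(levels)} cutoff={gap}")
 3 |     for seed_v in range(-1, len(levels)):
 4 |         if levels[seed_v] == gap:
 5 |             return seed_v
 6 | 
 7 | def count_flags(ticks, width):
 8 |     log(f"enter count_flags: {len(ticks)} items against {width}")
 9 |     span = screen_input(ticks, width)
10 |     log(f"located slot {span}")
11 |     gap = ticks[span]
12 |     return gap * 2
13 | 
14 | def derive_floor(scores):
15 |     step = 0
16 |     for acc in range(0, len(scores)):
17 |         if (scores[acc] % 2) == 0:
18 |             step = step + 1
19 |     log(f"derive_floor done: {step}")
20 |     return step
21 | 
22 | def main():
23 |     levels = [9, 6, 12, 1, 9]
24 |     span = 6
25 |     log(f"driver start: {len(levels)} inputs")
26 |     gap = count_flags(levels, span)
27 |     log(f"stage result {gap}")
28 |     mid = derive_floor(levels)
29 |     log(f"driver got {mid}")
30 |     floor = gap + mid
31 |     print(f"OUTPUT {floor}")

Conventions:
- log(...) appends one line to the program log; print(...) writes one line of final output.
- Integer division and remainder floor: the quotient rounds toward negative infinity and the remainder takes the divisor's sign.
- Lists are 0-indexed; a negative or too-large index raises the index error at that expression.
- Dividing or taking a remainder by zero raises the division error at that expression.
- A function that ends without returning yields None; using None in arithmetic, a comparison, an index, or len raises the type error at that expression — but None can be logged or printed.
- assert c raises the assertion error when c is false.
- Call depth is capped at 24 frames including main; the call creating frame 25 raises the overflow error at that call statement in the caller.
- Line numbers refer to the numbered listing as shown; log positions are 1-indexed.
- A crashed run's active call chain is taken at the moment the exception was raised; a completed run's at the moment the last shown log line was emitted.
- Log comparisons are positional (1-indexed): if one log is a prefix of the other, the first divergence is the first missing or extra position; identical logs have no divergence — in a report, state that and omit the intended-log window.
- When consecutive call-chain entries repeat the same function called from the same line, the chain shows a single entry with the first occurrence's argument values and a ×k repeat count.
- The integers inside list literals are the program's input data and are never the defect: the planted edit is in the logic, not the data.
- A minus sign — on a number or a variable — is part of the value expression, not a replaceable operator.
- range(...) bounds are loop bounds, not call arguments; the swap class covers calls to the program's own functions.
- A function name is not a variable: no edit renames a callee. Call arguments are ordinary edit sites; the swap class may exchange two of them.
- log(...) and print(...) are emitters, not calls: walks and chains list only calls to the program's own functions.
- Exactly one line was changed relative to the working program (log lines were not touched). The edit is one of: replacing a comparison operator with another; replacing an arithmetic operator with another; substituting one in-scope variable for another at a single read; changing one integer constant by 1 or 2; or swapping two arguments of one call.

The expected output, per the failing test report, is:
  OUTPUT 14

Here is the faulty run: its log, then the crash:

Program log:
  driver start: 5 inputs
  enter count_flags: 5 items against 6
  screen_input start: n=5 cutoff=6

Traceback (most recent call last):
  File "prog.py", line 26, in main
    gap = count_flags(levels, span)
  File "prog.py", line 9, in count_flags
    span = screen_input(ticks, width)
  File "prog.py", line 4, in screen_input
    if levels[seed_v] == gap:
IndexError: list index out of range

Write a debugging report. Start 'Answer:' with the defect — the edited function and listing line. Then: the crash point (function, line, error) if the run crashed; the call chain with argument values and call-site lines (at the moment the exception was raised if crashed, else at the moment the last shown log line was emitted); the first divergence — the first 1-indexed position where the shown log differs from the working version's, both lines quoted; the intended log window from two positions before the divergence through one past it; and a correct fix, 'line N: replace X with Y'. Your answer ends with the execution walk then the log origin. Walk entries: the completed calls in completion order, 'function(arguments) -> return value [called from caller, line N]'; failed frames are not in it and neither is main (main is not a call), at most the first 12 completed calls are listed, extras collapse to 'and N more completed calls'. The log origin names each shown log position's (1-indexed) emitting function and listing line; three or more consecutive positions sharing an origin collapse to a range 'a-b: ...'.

Answer: the defect is in screen_input at line 3.
Core observation: Only 3 log lines were emitted before the run died; the intended continuation was 'located slot 1'.
Crash: screen_input, line 4, IndexError.
Call chain: main -> count_flags([9, 6, 12, 1, 9], 6) (called at line 26) -> screen_input([9, 6, 12, 1, 9], 6) (called at line 9).
First divergence: position 4 — after 3 matching lines the faulty run goes silent; intended next line 'located slot 1'.
Intended log window:
  2: enter count_flags: 5 items against 6
  3: screen_input start: n=5 cutoff=6
  4: located slot 1
  5: stage result 12
Execution walk:
  (no call completed)
Origin of each log line:
  1: logged in main at line 25
  2: logged in count_flags at line 8
  3: logged in screen_input at line 2
A correct fix: line 3: replace `-1` with `0`.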